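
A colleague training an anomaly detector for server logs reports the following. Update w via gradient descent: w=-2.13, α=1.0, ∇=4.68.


w_new = w - α·∇
= -2.13 - 1.0·4.68
= -2.13 - 4.68
= -6.81

-6.81


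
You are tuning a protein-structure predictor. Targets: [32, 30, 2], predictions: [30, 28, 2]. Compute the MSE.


Squared errors: (32-30)²=4, (30-28)²=4, (2-2)²=0
Sum = 8
MSE = 8/3 = 8/3

8/3


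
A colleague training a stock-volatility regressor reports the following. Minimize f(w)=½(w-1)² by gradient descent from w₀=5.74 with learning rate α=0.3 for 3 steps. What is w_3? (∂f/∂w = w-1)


step 1: grad = 5.74-1 = 4.74; w = 5.74 - 0.3·(4.74) = 4.318
step 2: grad = 4.318-1 = 3.318; w = 4.318 - 0.3·(3.318) = 3.3226
step 3: grad = 3.3226-1 = 2.3226; w = 3.3226 - 0.3·(2.3226) = 2.62582

2.62582


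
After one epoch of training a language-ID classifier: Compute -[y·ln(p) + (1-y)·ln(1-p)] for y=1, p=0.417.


BCE = -[y·ln(p) + (1-y)·ln(1-p)]
= -1·ln(0.417) - 0
= -ln(0.417) = 0.8747

0.8747


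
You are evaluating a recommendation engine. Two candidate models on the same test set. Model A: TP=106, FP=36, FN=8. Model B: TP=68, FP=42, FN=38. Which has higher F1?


Model A: P=106/142=0.7465, R=106/114=0.9298, F1=2PR/(P+R)=2TP/(2TP+FP+FN)=212/256=0.8281
Model B: P=68/110=0.6182, R=68/106=0.6415, F1=2PR/(P+R)=2TP/(2TP+FP+FN)=136/216=0.6296
0.8281 > 0.6296 → Model A

Model A


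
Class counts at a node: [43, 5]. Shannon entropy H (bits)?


Probabilities: [43/48, 5/48] ≈ [0.8958, 0.1042]
H = -((43/48)·log₂(43/48) + (5/48)·log₂(5/48))
  = 0.4821 bits

0.4821 bits


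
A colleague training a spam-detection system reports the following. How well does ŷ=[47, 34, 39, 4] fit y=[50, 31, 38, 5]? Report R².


ȳ = 31
SS_res = Σ(y-ŷ)² = 20
SS_tot = Σ(y-ȳ)² = 1086
R² = 1 - SS_res/SS_tot = 1 - 0.0184 = 0.9816

0.9816


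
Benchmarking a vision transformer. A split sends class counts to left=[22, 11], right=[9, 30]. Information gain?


Parent = [31, 41], H_parent = 0.986
H_left = 0.9183 (n=33), H_right = 0.7793 (n=39)
H_children = (33/72)·0.9183 + (39/72)·0.7793 = 0.843
IG = 0.986 - 0.843 = 0.143

0.143


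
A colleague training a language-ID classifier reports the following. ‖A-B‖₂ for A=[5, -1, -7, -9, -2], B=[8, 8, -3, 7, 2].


d = √((5-8)² + (-1-8)² + (-7+ 3)² + (-9-7)² + (-2-2)²)
  = √(9 + 81 + 16 + 256 + 16)
  = √378 = 19.4422

19.4422


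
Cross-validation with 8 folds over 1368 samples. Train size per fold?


Fold size = 1368/8 = 171
Training per fold = 1368 - 171 = 1197

1197


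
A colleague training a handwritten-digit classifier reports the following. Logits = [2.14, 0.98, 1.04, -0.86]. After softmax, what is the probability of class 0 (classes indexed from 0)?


Exponentials: e^2.14=8.4994, e^0.98=2.6645, e^1.04=2.8292, e^-0.86=0.4232
Sum = 14.4163
Softmax = [0.5896, 0.1848, 0.1963, 0.0294]
p[0] = 8.4994/14.4163 = 0.5896

0.5896


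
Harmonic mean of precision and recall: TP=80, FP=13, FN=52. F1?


Precision = 80/93 = 0.8602
Recall = 80/132 = 0.6061
F1 = 2·P·R/(P+R) = 2·TP/(2·TP+FP+FN) = 160/(160+13+52) = 160/225 = 0.7111

0.7111


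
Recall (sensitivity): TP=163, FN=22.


Recall = TP/(TP+FN)
= 163/(163+22)
= 163/185 = 88.11%

88.11%


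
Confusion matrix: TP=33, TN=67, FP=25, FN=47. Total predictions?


Total = TP + TN + FP + FN
= 33 + 67 + 25 + 47
= 172
(Predicted positive: 58, predicted negative: 114)

172


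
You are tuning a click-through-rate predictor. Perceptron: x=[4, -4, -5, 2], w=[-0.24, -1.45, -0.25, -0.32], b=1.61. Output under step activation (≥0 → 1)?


z = (4)·(-0.24) + (-4)·(-1.45) + (-5)·(-0.25) + (2)·(-0.32) + 1.61
  = 7.06
step(z) = 1 (z≥0)

1


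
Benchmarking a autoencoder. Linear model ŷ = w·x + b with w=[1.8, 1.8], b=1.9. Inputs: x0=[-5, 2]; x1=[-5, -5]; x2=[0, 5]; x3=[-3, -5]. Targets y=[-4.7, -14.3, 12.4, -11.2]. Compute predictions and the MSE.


ŷ0 = (1.8)·(-5) + (1.8)·(2) + 1.9 = -3.5
ŷ1 = (1.8)·(-5) + (1.8)·(-5) + 1.9 = -16.1
ŷ2 = (1.8)·(0) + (1.8)·(5) + 1.9 = 10.9
ŷ3 = (1.8)·(-3) + (1.8)·(-5) + 1.9 = -12.5
errors² = [1.44, 3.24, 2.25, 1.69]
MSE = 8.6200/4 = 2.155

2.155


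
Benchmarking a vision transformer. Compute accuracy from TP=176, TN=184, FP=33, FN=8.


Accuracy = (TP+TN)/(TP+TN+FP+FN)
= (176+184)/(401)
= 360/401 = 89.78%

89.78%


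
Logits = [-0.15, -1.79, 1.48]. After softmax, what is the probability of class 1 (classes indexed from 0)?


Exponentials: e^-0.15=0.8607, e^-1.79=0.167, e^1.48=4.3929
Sum = 5.4206
Softmax = [0.1588, 0.0308, 0.8104]
p[1] = 0.167/5.4206 = 0.0308

0.0308


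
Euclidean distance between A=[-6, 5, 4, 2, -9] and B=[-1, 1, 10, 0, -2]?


d = √((-6+ 1)² + (5-1)² + (4-10)² + (2-0)² + (-9+ 2)²)
  = √(25 + 16 + 36 + 4 + 49)
  = √130 = 11.4018

11.4018


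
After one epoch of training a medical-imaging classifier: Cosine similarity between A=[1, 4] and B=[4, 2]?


A·B = 1·4 + 4·2 = 12
‖A‖ = √17 = 4.1231, ‖B‖ = √20 = 4.4721
cos = 12/(√17·√20) = 12/√340 = 0.6508

0.6508


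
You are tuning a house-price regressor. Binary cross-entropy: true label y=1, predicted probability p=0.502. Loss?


BCE = -[y·ln(p) + (1-y)·ln(1-p)]
= -1·ln(0.502) - 0
= -ln(0.502) = 0.6892

0.6892


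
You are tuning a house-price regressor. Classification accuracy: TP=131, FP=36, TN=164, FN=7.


Accuracy = (TP+TN)/(TP+TN+FP+FN)
= (131+164)/(338)
= 295/338 = 87.28%

87.28%


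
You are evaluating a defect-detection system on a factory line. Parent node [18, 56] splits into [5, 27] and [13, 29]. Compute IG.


Parent = [18, 56], H_parent = 0.8004
H_left = 0.6253 (n=32), H_right = 0.8926 (n=42)
H_children = (32/74)·0.6253 + (42/74)·0.8926 = 0.777
IG = 0.8004 - 0.777 = 0.0234

0.0234


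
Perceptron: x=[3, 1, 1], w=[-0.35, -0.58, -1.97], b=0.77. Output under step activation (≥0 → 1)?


z = (3)·(-0.35) + (1)·(-0.58) + (1)·(-1.97) + 0.77
  = -2.83
step(z) = 0 (z<0)

0


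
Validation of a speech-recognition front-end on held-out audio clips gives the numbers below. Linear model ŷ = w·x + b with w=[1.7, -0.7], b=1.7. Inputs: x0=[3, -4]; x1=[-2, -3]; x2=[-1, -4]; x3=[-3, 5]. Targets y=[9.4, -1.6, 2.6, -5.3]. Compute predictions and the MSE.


ŷ0 = (1.7)·(3) + (-0.7)·(-4) + 1.7 = 9.6
ŷ1 = (1.7)·(-2) + (-0.7)·(-3) + 1.7 = 0.4
ŷ2 = (1.7)·(-1) + (-0.7)·(-4) + 1.7 = 2.8
ŷ3 = (1.7)·(-3) + (-0.7)·(5) + 1.7 = -6.9
errors² = [0.04, 4.0, 0.04, 2.56]
MSE = 6.6400/4 = 1.66

1.66


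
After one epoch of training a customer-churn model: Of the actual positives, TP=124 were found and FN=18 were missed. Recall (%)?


Recall = TP/(TP+FN)
= 124/(124+18)
= 124/142 = 87.32%

87.32%


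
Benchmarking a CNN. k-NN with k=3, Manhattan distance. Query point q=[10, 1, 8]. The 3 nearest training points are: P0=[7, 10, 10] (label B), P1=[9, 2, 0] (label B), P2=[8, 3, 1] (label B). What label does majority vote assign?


d(q,P0) = 14  (label B)
d(q,P1) = 10  (label B)
d(q,P2) = 11  (label B)
Votes: A=0, B=3
Majority → B

B


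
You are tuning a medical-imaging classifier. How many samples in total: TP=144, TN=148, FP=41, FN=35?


Total = TP + TN + FP + FN
= 144 + 148 + 41 + 35
= 368
(Predicted positive: 185, predicted negative: 183)

368


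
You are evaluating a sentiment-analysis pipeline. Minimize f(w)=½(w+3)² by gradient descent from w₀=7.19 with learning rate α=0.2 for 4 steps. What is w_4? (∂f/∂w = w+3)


step 1: grad = 7.19+3 = 10.19; w = 7.19 - 0.2·(10.19) = 5.152
step 2: grad = 5.152+3 = 8.152; w = 5.152 - 0.2·(8.152) = 3.5216
step 3: grad = 3.5216+3 = 6.5216; w = 3.5216 - 0.2·(6.5216) = 2.21728
step 4: grad = 2.21728+3 = 5.21728; w = 2.21728 - 0.2·(5.21728) = 1.173824

1.173824


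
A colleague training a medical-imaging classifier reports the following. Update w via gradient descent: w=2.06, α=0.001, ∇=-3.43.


w_new = w - α·∇
= 2.06 - 0.001·-3.43
= 2.06 + 0.00343
= 2.06343

2.06343


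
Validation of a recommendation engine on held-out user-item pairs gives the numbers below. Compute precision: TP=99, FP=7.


Precision = TP/(TP+FP)
= 99/(99+7)
= 99/106 = 93.4%

93.4%


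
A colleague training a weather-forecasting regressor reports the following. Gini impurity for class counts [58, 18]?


Probabilities: [58/76, 18/76] ≈ [0.7632, 0.2368]
Σpᵢ² = (3364 + 324)/76² = 3688/5776
Gini = 1 - Σpᵢ² = 1 - 3688/5776 = 0.3615

0.3615


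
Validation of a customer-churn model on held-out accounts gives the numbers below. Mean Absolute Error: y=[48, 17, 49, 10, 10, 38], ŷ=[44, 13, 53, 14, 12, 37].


Absolute errors: |48-44|=4, |17-13|=4, |49-53|=4, |10-14|=4, |10-12|=2, |38-37|=1
Sum = 19
MAE = 19/6 = 19/6

19/6


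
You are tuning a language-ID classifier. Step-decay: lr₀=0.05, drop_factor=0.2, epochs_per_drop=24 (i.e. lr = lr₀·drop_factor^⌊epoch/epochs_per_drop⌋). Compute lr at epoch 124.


n_drops = ⌊124/24⌋ = 5
lr = 0.05·0.2^5 = 0.05·0.00032 = 0.000016

0.000016


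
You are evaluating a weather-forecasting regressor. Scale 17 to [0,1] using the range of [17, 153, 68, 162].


min=17, max=162
(17-17)/(162-17) = 0/145 = 0.0

0.0


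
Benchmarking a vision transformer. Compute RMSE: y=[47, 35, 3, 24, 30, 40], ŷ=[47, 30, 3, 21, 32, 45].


MSE = 63/6 = 10.5
RMSE = √(63/6) = 3.2404

3.2404


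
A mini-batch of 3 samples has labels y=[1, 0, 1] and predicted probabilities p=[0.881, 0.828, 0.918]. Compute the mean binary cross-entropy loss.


L[0] = -ln(0.881) = 0.1267
L[1] = -ln(1-0.828) = -ln(0.172) = 1.7603
L[2] = -ln(0.918) = 0.0856
mean = (0.1267 + 1.7603 + 0.0856)/3 = 0.6575

0.6575


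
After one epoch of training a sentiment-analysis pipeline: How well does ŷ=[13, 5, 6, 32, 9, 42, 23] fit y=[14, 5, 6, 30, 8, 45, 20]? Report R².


ȳ = 18.2857
SS_res = Σ(y-ŷ)² = 24
SS_tot = Σ(y-ȳ)² = 1305.43
R² = 1 - SS_res/SS_tot = 1 - 0.0184 = 0.9816

0.9816


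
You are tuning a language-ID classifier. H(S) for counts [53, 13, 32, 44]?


Probabilities: [53/142, 13/142, 32/142, 44/142] ≈ [0.3732, 0.0915, 0.2254, 0.3099]
H = -((53/142)·log₂(53/142) + (13/142)·log₂(13/142) + (32/142)·log₂(32/142) + (44/142)·log₂(44/142))
  = 1.8547 bits

1.8547 bits


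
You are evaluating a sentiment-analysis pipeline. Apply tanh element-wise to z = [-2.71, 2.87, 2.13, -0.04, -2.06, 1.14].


tanh(-2.71) = -0.9912
tanh(2.87) = 0.9936
tanh(2.13) = 0.9721
tanh(-0.04) = -0.04
tanh(-2.06) = -0.968
tanh(1.14) = 0.8144
result = [-0.9912, 0.9936, 0.9721, -0.04, -0.968, 0.8144]

[-0.9912, 0.9936, 0.9721, -0.04, -0.968, 0.8144]


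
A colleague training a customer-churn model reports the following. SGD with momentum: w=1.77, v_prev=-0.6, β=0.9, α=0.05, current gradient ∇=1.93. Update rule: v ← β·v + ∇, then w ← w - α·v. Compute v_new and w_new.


v_new = 0.9·-0.6 + 1.93 = -0.54 + 1.93 = 1.39
w_new = 1.77 - 0.05·1.39 = 1.77 - 0.0695 = 1.7005

v_new=1.39, w_new=1.7005


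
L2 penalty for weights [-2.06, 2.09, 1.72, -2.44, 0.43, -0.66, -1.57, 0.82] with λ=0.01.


‖w‖₂² = (-2.06)² + (2.09)² + (1.72)² + (-2.44)² + (0.43)² + (-0.66)² + (-1.57)² + (0.82)²
     = 4.2436 + 4.3681 + 2.9584 + 5.9536 + 0.1849 + 0.4356 + 2.4649 + 0.6724
     = 21.2815
λ·‖w‖₂² = 0.01·21.2815 = 0.212815

0.212815


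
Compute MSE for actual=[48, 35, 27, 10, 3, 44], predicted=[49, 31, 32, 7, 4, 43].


Squared errors: (48-49)²=1, (35-31)²=16, (27-32)²=25, (10-7)²=9, (3-4)²=1, (44-43)²=1
Sum = 53
MSE = 53/6 = 53/6

53/6


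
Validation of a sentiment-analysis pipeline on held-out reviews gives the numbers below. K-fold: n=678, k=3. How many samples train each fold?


Fold size = 678/3 = 226
Training per fold = 678 - 226 = 452

452


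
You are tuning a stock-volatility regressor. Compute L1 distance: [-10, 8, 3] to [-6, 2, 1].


d = |-10+ 6| + |8-2| + |3-1|
  = 4 + 6 + 2
  = 12

12


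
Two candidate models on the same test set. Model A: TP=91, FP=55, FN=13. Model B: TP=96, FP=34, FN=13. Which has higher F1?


Model A: P=91/146=0.6233, R=91/104=0.875, F1=2PR/(P+R)=2TP/(2TP+FP+FN)=182/250=0.728
Model B: P=96/130=0.7385, R=96/109=0.8807, F1=2PR/(P+R)=2TP/(2TP+FP+FN)=192/239=0.8033
0.728 < 0.8033 → Model B

Model B


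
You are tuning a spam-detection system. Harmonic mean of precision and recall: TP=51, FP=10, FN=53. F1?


Precision = 51/61 = 0.8361
Recall = 51/104 = 0.4904
F1 = 2·P·R/(P+R) = 2·TP/(2·TP+FP+FN) = 102/(102+10+53) = 102/165 = 0.6182

0.6182


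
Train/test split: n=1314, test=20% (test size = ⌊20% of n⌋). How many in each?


Test = ⌊1314·20/100⌋ = 262
Train = 1314 - 262 = 1052

Train: 1052, Test: 262


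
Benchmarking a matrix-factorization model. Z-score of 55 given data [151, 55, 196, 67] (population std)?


μ = 117.25, σ = 58.6105
z = (55 - 117.25)/58.6105 = -1.0621

-1.0621


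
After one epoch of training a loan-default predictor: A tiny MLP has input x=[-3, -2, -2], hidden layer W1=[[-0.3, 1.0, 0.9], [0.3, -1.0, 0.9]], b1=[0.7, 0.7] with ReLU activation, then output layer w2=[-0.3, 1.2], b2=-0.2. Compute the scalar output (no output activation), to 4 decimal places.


z1[0] = (-0.3)·(-3) + (1.0)·(-2) + (0.9)·(-2) + 0.7 = -2.2
z1[1] = (0.3)·(-3) + (-1.0)·(-2) + (0.9)·(-2) + 0.7 = 0.0
h = ReLU(z1) = [0.0, 0.0]
output = (-0.3)·(0.0) + (1.2)·(0.0) - 0.2 = -0.2

-0.2


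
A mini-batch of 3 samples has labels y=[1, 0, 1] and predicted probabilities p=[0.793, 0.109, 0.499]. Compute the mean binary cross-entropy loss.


L[0] = -ln(0.793) = 0.2319
L[1] = -ln(1-0.109) = -ln(0.891) = 0.1154
L[2] = -ln(0.499) = 0.6951
mean = (0.2319 + 0.1154 + 0.6951)/3 = 0.3475

0.3475


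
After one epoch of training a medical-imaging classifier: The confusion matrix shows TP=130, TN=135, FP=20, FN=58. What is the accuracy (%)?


Accuracy = (TP+TN)/(TP+TN+FP+FN)
= (130+135)/(343)
= 265/343 = 77.26%

77.26%


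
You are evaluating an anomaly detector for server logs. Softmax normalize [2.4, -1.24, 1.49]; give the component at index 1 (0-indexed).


Exponentials: e^2.4=11.0232, e^-1.24=0.2894, e^1.49=4.4371
Sum = 15.7497
Softmax = [0.6999, 0.0184, 0.2817]
p[1] = 0.2894/15.7497 = 0.0184

0.0184


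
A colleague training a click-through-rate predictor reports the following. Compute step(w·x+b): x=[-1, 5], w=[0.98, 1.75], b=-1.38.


z = (-1)·(0.98) + (5)·(1.75) - 1.38
  = 6.39
step(z) = 1 (z≥0)

1


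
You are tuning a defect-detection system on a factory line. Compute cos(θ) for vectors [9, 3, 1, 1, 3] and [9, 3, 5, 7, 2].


A·B = 9·9 + 3·3 + 1·5 + 1·7 + 3·2 = 108
‖A‖ = √101 = 10.0499, ‖B‖ = √168 = 12.9615
cos = 108/(√101·√168) = 108/√16968 = 0.8291

0.8291


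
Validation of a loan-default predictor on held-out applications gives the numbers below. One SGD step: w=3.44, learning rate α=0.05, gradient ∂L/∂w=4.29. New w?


w_new = w - α·∇
= 3.44 - 0.05·4.29
= 3.44 - 0.2145
= 3.2255

3.2255


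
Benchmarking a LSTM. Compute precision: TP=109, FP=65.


Precision = TP/(TP+FP)
= 109/(109+65)
= 109/174 = 62.64%

62.64%


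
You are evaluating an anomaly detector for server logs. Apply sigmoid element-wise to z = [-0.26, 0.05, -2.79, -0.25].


σ(-0.26) = 1/(1+e^0.26) = 0.4354
σ(0.05) = 1/(1+e^-0.05) = 0.5125
σ(-2.79) = 1/(1+e^2.79) = 0.0579
σ(-0.25) = 1/(1+e^0.25) = 0.4378
result = [0.4354, 0.5125, 0.0579, 0.4378]

[0.4354, 0.5125, 0.0579, 0.4378]


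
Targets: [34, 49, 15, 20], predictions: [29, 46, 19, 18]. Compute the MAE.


Absolute errors: |34-29|=5, |49-46|=3, |15-19|=4, |20-18|=2
Sum = 14
MAE = 14/4 = 7/2

7/2


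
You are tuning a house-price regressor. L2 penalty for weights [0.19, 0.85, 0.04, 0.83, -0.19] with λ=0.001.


‖w‖₂² = (0.19)² + (0.85)² + (0.04)² + (0.83)² + (-0.19)²
     = 0.0361 + 0.7225 + 0.0016 + 0.6889 + 0.0361
     = 1.4852
λ·‖w‖₂² = 0.001·1.4852 = 0.001485

0.001485


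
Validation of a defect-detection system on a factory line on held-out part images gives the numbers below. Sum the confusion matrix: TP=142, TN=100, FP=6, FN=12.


Total = TP + TN + FP + FN
= 142 + 100 + 6 + 12
= 260
(Predicted positive: 148, predicted negative: 112)

260


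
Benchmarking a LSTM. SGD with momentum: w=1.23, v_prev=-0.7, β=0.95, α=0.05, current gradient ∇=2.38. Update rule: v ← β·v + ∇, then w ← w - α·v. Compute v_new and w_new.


v_new = 0.95·-0.7 + 2.38 = -0.665 + 2.38 = 1.715
w_new = 1.23 - 0.05·1.715 = 1.23 - 0.08575 = 1.14425

v_new=1.715, w_new=1.14425


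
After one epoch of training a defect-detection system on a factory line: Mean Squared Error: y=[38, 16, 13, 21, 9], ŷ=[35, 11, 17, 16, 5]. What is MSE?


Squared errors: (38-35)²=9, (16-11)²=25, (13-17)²=16, (21-16)²=25, (9-5)²=16
Sum = 91
MSE = 91/5 = 91/5

91/5


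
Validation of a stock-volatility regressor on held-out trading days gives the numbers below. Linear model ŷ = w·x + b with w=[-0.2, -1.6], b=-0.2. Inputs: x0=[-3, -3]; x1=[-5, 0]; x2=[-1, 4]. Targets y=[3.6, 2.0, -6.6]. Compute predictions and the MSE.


ŷ0 = (-0.2)·(-3) + (-1.6)·(-3) - 0.2 = 5.2
ŷ1 = (-0.2)·(-5) + (-1.6)·(0) - 0.2 = 0.8
ŷ2 = (-0.2)·(-1) + (-1.6)·(4) - 0.2 = -6.4
errors² = [2.56, 1.44, 0.04]
MSE = 4.0400/3 = 1.3467

1.3467


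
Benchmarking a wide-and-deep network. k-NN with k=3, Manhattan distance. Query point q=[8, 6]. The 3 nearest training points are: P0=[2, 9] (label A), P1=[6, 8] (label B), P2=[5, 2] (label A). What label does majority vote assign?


d(q,P0) = 9  (label A)
d(q,P1) = 4  (label B)
d(q,P2) = 7  (label A)
Votes: A=2, B=1
Majority → A

A


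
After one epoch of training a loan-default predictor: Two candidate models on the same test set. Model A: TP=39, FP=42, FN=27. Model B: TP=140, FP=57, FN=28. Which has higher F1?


Model A: P=39/81=0.4815, R=39/66=0.5909, F1=2PR/(P+R)=2TP/(2TP+FP+FN)=78/147=0.5306
Model B: P=140/197=0.7107, R=140/168=0.8333, F1=2PR/(P+R)=2TP/(2TP+FP+FN)=280/365=0.7671
0.5306 < 0.7671 → Model B

Model B


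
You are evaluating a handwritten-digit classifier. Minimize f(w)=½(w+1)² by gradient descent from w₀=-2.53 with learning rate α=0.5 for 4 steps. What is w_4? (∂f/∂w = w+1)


step 1: grad = -2.53+1 = -1.53; w = -2.53 - 0.5·(-1.53) = -1.765
step 2: grad = -1.765+1 = -0.765; w = -1.765 - 0.5·(-0.765) = -1.3825
step 3: grad = -1.3825+1 = -0.3825; w = -1.3825 - 0.5·(-0.3825) = -1.19125
step 4: grad = -1.19125+1 = -0.19125; w = -1.19125 - 0.5·(-0.19125) = -1.095625

-1.095625


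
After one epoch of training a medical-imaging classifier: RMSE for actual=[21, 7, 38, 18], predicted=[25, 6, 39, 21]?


MSE = 27/4 = 6.75
RMSE = √(27/4) = 2.5981

2.5981


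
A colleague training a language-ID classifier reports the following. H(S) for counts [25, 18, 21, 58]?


Probabilities: [25/122, 18/122, 21/122, 58/122] ≈ [0.2049, 0.1475, 0.1721, 0.4754]
H = -((25/122)·log₂(25/122) + (18/122)·log₂(18/122) + (21/122)·log₂(21/122) + (58/122)·log₂(58/122))
  = 1.8229 bits

1.8229 bits


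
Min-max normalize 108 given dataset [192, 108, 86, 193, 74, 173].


min=74, max=193
(108-74)/(193-74) = 34/119 = 0.2857

0.2857


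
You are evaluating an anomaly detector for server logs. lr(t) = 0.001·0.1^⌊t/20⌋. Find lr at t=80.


n_drops = ⌊80/20⌋ = 4
lr = 0.001·0.1^4 = 0.001·0.0001 = 0.0000001

0.0000001


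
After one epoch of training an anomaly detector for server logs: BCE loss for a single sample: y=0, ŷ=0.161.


BCE = -[y·ln(p) + (1-y)·ln(1-p)]
= -0 - 1·ln(1-0.161)
= -ln(0.839) = 0.1755

0.1755


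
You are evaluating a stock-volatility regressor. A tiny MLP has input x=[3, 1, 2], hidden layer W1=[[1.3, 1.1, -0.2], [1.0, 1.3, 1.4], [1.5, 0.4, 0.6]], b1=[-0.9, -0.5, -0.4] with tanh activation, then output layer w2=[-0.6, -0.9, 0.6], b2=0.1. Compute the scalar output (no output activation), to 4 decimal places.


z1[0] = (1.3)·(3) + (1.1)·(1) + (-0.2)·(2) - 0.9 = 3.7
z1[1] = (1.0)·(3) + (1.3)·(1) + (1.4)·(2) - 0.5 = 6.6
z1[2] = (1.5)·(3) + (0.4)·(1) + (0.6)·(2) - 0.4 = 5.7
h = tanh(z1) = [0.9988, 1.0, 1.0]
output = (-0.6)·(0.9988) + (-0.9)·(1.0) + (0.6)·(1.0) + 0.1 = -0.7993

-0.7993


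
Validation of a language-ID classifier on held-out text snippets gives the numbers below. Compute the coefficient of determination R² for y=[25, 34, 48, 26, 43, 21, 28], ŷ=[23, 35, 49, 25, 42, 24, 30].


ȳ = 32.1429
SS_res = Σ(y-ŷ)² = 21
SS_tot = Σ(y-ȳ)² = 602.86
R² = 1 - SS_res/SS_tot = 1 - 0.0348 = 0.9652

0.9652


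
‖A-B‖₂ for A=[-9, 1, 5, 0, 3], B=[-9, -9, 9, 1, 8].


d = √((-9+ 9)² + (1+ 9)² + (5-9)² + (0-1)² + (3-8)²)
  = √(0 + 100 + 16 + 1 + 25)
  = √142 = 11.9164

11.9164


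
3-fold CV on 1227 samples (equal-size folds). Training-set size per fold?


Fold size = 1227/3 = 409
Training per fold = 1227 - 409 = 818

818


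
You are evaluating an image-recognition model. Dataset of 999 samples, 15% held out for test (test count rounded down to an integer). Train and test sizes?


Test = ⌊999·15/100⌋ = 149
Train = 999 - 149 = 850

Train: 850, Test: 149


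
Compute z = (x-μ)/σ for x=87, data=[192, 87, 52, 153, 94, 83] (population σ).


μ = 110.1667, σ = 47.3477
z = (87 - 110.1667)/47.3477 = -0.4893

-0.4893


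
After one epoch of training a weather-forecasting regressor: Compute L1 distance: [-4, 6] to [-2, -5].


d = |-4+ 2| + |6+ 5|
  = 2 + 11
  = 13

13


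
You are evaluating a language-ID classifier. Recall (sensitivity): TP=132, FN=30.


Recall = TP/(TP+FN)
= 132/(132+30)
= 132/162 = 81.48%

81.48%


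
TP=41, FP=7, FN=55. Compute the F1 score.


Precision = 41/48 = 0.8542
Recall = 41/96 = 0.4271
F1 = 2·P·R/(P+R) = 2·TP/(2·TP+FP+FN) = 82/(82+7+55) = 82/144 = 0.5694

0.5694


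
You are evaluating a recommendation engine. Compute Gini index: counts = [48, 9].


Probabilities: [48/57, 9/57] ≈ [0.8421, 0.1579]
Σpᵢ² = (2304 + 81)/57² = 2385/3249
Gini = 1 - Σpᵢ² = 1 - 2385/3249 = 0.2659

0.2659


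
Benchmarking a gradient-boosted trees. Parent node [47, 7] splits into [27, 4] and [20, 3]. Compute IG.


Parent = [47, 7], H_parent = 0.5564
H_left = 0.5548 (n=31), H_right = 0.5586 (n=23)
H_children = (31/54)·0.5548 + (23/54)·0.5586 = 0.5564
IG = 0.5564 - 0.5564 = 0.0

0.0


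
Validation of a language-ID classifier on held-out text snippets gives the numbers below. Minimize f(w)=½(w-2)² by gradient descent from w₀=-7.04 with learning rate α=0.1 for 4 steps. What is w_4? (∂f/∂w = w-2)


step 1: grad = -7.04-2 = -9.04; w = -7.04 - 0.1·(-9.04) = -6.136
step 2: grad = -6.136-2 = -8.136; w = -6.136 - 0.1·(-8.136) = -5.3224
step 3: grad = -5.3224-2 = -7.3224; w = -5.3224 - 0.1·(-7.3224) = -4.59016
step 4: grad = -4.59016-2 = -6.59016; w = -4.59016 - 0.1·(-6.59016) = -3.931144

-3.931144


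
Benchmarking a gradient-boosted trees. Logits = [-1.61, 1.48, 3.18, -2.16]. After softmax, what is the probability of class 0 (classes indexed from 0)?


Exponentials: e^-1.61=0.1999, e^1.48=4.3929, e^3.18=24.0468, e^-2.16=0.1153
Sum = 28.7549
Softmax = [0.007, 0.1528, 0.8363, 0.004]
p[0] = 0.1999/28.7549 = 0.007

0.007


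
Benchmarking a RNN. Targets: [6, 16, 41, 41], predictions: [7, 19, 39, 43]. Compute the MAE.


Absolute errors: |6-7|=1, |16-19|=3, |41-39|=2, |41-43|=2
Sum = 8
MAE = 8/4 = 2

2


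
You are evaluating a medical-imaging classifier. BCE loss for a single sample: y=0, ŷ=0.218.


BCE = -[y·ln(p) + (1-y)·ln(1-p)]
= -0 - 1·ln(1-0.218)
= -ln(0.782) = 0.2459

0.2459


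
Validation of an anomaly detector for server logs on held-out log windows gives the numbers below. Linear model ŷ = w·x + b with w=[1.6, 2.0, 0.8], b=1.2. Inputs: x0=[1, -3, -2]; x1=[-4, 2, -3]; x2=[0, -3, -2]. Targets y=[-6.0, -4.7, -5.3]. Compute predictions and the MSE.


ŷ0 = (1.6)·(1) + (2.0)·(-3) + (0.8)·(-2) + 1.2 = -4.8
ŷ1 = (1.6)·(-4) + (2.0)·(2) + (0.8)·(-3) + 1.2 = -3.6
ŷ2 = (1.6)·(0) + (2.0)·(-3) + (0.8)·(-2) + 1.2 = -6.4
errors² = [1.44, 1.21, 1.21]
MSE = 3.8600/3 = 1.2867

1.2867


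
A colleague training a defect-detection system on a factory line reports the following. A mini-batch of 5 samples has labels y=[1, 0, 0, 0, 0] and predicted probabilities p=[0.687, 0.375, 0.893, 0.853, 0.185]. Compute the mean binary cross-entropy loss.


L[0] = -ln(0.687) = 0.3754
L[1] = -ln(1-0.375) = -ln(0.625) = 0.47
L[2] = -ln(1-0.893) = -ln(0.107) = 2.2349
L[3] = -ln(1-0.853) = -ln(0.147) = 1.9173
L[4] = -ln(1-0.185) = -ln(0.815) = 0.2046
mean = (0.3754 + 0.47 + 2.2349 + 1.9173 + 0.2046)/5 = 1.0404

1.0404


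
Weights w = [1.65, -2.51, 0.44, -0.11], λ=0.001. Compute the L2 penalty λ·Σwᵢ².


‖w‖₂² = (1.65)² + (-2.51)² + (0.44)² + (-0.11)²
     = 2.7225 + 6.3001 + 0.1936 + 0.0121
     = 9.2283
λ·‖w‖₂² = 0.001·9.2283 = 0.009228

0.009228


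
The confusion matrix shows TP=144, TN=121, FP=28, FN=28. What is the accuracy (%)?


Accuracy = (TP+TN)/(TP+TN+FP+FN)
= (144+121)/(321)
= 265/321 = 82.55%

82.55%


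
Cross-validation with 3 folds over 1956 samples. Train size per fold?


Fold size = 1956/3 = 652
Training per fold = 1956 - 652 = 1304

1304


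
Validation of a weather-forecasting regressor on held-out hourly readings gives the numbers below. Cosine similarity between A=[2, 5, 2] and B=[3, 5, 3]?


A·B = 2·3 + 5·5 + 2·3 = 37
‖A‖ = √33 = 5.7446, ‖B‖ = √43 = 6.5574
cos = 37/(√33·√43) = 37/√1419 = 0.9822

0.9822


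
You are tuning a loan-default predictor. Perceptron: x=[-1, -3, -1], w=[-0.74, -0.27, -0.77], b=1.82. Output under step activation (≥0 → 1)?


z = (-1)·(-0.74) + (-3)·(-0.27) + (-1)·(-0.77) + 1.82
  = 4.14
step(z) = 1 (z≥0)

1


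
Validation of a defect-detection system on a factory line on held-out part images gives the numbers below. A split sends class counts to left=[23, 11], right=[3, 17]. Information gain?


Parent = [26, 28], H_parent = 0.999
H_left = 0.9082 (n=34), H_right = 0.6098 (n=20)
H_children = (34/54)·0.9082 + (20/54)·0.6098 = 0.7977
IG = 0.999 - 0.7977 = 0.2013

0.2013


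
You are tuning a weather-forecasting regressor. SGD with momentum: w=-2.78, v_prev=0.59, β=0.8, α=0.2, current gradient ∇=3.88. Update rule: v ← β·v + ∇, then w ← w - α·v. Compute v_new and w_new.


v_new = 0.8·0.59 + 3.88 = 0.472 + 3.88 = 4.352
w_new = -2.78 - 0.2·4.352 = -2.78 - 0.8704 = -3.6504

v_new=4.352, w_new=-3.6504


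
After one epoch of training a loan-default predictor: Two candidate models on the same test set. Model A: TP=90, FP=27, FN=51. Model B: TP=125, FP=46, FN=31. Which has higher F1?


Model A: P=90/117=0.7692, R=90/141=0.6383, F1=2PR/(P+R)=2TP/(2TP+FP+FN)=180/258=0.6977
Model B: P=125/171=0.731, R=125/156=0.8013, F1=2PR/(P+R)=2TP/(2TP+FP+FN)=250/327=0.7645
0.6977 < 0.7645 → Model B

Model B


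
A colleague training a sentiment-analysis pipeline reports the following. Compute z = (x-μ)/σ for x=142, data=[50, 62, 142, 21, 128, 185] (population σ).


μ = 98, σ = 57.6397
z = (142 - 98)/57.6397 = 0.7634

0.7634


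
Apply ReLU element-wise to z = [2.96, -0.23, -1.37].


ReLU(2.96) = max(0, 2.96) = 2.96
ReLU(-0.23) = max(0, -0.23) = 0.0
ReLU(-1.37) = max(0, -1.37) = 0.0
result = [2.96, 0.0, 0.0]

[2.96, 0.0, 0.0]


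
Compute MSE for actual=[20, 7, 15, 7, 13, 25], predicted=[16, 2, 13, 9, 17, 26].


Squared errors: (20-16)²=16, (7-2)²=25, (15-13)²=4, (7-9)²=4, (13-17)²=16, (25-26)²=1
Sum = 66
MSE = 66/6 = 11

11


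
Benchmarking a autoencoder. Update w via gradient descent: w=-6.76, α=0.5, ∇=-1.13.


w_new = w - α·∇
= -6.76 - 0.5·-1.13
= -6.76 + 0.565
= -6.195

-6.195


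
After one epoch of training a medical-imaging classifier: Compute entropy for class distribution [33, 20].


Probabilities: [33/53, 20/53] ≈ [0.6226, 0.3774]
H = -((33/53)·log₂(33/53) + (20/53)·log₂(20/53))
  = 0.9562 bits

0.9562 bits


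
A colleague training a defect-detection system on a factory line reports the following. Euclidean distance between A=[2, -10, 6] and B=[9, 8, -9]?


d = √((2-9)² + (-10-8)² + (6+ 9)²)
  = √(49 + 324 + 225)
  = √598 = 24.454

24.454


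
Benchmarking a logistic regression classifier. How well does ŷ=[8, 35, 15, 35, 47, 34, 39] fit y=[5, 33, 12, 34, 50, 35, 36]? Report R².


ȳ = 29.2857
SS_res = Σ(y-ŷ)² = 42
SS_tot = Σ(y-ȳ)² = 1431.43
R² = 1 - SS_res/SS_tot = 1 - 0.0293 = 0.9707

0.9707


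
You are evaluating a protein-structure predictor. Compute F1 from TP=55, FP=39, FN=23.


Precision = 55/94 = 0.5851
Recall = 55/78 = 0.7051
F1 = 2·P·R/(P+R) = 2·TP/(2·TP+FP+FN) = 110/(110+39+23) = 110/172 = 0.6395

0.6395


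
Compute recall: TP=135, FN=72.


Recall = TP/(TP+FN)
= 135/(135+72)
= 135/207 = 65.22%

65.22%


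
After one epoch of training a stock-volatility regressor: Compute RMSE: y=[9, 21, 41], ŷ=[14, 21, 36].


MSE = 50/3 = 16.6667
RMSE = √(50/3) = 4.0825

4.0825


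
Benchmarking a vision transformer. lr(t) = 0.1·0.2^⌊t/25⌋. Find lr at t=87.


n_drops = ⌊87/25⌋ = 3
lr = 0.1·0.2^3 = 0.1·0.008 = 0.0008

0.0008


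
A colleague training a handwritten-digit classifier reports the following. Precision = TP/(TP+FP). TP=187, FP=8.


Precision = TP/(TP+FP)
= 187/(187+8)
= 187/195 = 95.9%

95.9%


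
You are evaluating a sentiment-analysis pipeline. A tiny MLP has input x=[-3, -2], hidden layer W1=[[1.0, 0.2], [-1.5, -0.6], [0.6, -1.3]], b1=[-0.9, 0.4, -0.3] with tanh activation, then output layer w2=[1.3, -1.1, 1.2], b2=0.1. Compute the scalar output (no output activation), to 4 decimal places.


z1[0] = (1.0)·(-3) + (0.2)·(-2) - 0.9 = -4.3
z1[1] = (-1.5)·(-3) + (-0.6)·(-2) + 0.4 = 6.1
z1[2] = (0.6)·(-3) + (-1.3)·(-2) - 0.3 = 0.5
h = tanh(z1) = [-0.9996, 1.0, 0.4621]
output = (1.3)·(-0.9996) + (-1.1)·(1.0) + (1.2)·(0.4621) + 0.1 = -1.745

-1.745


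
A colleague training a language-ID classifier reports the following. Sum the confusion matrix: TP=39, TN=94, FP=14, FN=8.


Total = TP + TN + FP + FN
= 39 + 94 + 14 + 8
= 155
(Predicted positive: 53, predicted negative: 102)

155


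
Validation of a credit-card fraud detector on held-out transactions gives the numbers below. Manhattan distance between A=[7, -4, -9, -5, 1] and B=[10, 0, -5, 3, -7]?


d = |7-10| + |-4-0| + |-9+ 5| + |-5-3| + |1+ 7|
  = 3 + 4 + 4 + 8 + 8
  = 27

27


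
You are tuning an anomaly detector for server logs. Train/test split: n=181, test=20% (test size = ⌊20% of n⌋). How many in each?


Test = ⌊181·20/100⌋ = 36
Train = 181 - 36 = 145

Train: 145, Test: 36


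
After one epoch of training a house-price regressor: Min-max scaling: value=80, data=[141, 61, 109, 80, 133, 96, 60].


min=60, max=141
(80-60)/(141-60) = 20/81 = 0.2469

0.2469


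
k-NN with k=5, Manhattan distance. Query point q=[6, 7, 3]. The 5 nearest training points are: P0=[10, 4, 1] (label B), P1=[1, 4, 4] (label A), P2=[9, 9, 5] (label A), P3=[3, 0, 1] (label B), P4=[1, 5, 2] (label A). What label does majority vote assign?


d(q,P0) = 9  (label B)
d(q,P1) = 9  (label A)
d(q,P2) = 7  (label A)
d(q,P3) = 12  (label B)
d(q,P4) = 8  (label A)
Votes: A=3, B=2
Majority → A

A


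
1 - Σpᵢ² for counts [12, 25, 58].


Probabilities: [12/95, 25/95, 58/95] ≈ [0.1263, 0.2632, 0.6105]
Σpᵢ² = (144 + 625 + 3364)/95² = 4133/9025
Gini = 1 - Σpᵢ² = 1 - 4133/9025 = 0.542

0.542


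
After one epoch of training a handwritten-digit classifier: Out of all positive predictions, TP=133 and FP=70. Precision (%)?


Precision = TP/(TP+FP)
= 133/(133+70)
= 133/203 = 65.52%

65.52%


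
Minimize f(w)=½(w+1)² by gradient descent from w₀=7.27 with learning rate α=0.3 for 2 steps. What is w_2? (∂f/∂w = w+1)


step 1: grad = 7.27+1 = 8.27; w = 7.27 - 0.3·(8.27) = 4.789
step 2: grad = 4.789+1 = 5.789; w = 4.789 - 0.3·(5.789) = 3.0523

3.0523


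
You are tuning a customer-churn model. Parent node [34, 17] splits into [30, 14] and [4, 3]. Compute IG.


Parent = [34, 17], H_parent = 0.9183
H_left = 0.9024 (n=44), H_right = 0.9852 (n=7)
H_children = (44/51)·0.9024 + (7/51)·0.9852 = 0.9138
IG = 0.9183 - 0.9138 = 0.0045

0.0045


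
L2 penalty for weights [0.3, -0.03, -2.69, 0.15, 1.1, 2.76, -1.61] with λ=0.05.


‖w‖₂² = (0.3)² + (-0.03)² + (-2.69)² + (0.15)² + (1.1)² + (2.76)² + (-1.61)²
     = 0.09 + 0.0009 + 7.2361 + 0.0225 + 1.21 + 7.6176 + 2.5921
     = 18.7692
λ·‖w‖₂² = 0.05·18.7692 = 0.93846

0.93846


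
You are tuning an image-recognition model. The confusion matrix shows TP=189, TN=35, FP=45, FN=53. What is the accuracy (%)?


Accuracy = (TP+TN)/(TP+TN+FP+FN)
= (189+35)/(322)
= 224/322 = 69.57%

69.57%


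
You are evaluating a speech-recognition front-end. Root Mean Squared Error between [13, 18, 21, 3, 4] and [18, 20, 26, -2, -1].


MSE = 104/5 = 20.8
RMSE = √(104/5) = 4.5607

4.5607


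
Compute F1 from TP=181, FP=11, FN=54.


Precision = 181/192 = 0.9427
Recall = 181/235 = 0.7702
F1 = 2·P·R/(P+R) = 2·TP/(2·TP+FP+FN) = 362/(362+11+54) = 362/427 = 0.8478

0.8478


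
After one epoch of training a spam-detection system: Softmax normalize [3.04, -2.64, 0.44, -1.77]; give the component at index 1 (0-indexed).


Exponentials: e^3.04=20.9052, e^-2.64=0.0714, e^0.44=1.5527, e^-1.77=0.1703
Sum = 22.6996
Softmax = [0.921, 0.0031, 0.0684, 0.0075]
p[1] = 0.0714/22.6996 = 0.0031

0.0031


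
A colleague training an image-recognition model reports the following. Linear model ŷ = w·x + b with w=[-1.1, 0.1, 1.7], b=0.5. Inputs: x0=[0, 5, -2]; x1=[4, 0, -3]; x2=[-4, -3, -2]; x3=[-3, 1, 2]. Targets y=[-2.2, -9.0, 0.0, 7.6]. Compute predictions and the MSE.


ŷ0 = (-1.1)·(0) + (0.1)·(5) + (1.7)·(-2) + 0.5 = -2.4
ŷ1 = (-1.1)·(4) + (0.1)·(0) + (1.7)·(-3) + 0.5 = -9.0
ŷ2 = (-1.1)·(-4) + (0.1)·(-3) + (1.7)·(-2) + 0.5 = 1.2
ŷ3 = (-1.1)·(-3) + (0.1)·(1) + (1.7)·(2) + 0.5 = 7.3
errors² = [0.04, 0.0, 1.44, 0.09]
MSE = 1.5700/4 = 0.3925

0.3925


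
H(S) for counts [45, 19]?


Probabilities: [45/64, 19/64] ≈ [0.7031, 0.2969]
H = -((45/64)·log₂(45/64) + (19/64)·log₂(19/64))
  = 0.8774 bits

0.8774 bits


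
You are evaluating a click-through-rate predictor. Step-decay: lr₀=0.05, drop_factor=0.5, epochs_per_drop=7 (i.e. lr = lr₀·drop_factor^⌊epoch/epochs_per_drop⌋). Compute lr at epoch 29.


n_drops = ⌊29/7⌋ = 4
lr = 0.05·0.5^4 = 0.05·0.0625 = 0.003125

0.003125


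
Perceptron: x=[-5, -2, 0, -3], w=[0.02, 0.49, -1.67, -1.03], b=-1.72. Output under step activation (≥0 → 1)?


z = (-5)·(0.02) + (-2)·(0.49) + (0)·(-1.67) + (-3)·(-1.03) - 1.72
  = 0.29
step(z) = 1 (z≥0)

1


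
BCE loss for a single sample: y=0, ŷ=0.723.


BCE = -[y·ln(p) + (1-y)·ln(1-p)]
= -0 - 1·ln(1-0.723)
= -ln(0.277) = 1.2837

1.2837


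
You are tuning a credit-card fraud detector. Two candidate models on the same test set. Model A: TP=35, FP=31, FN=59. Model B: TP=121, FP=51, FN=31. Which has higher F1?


Model A: P=35/66=0.5303, R=35/94=0.3723, F1=2PR/(P+R)=2TP/(2TP+FP+FN)=70/160=0.4375
Model B: P=121/172=0.7035, R=121/152=0.7961, F1=2PR/(P+R)=2TP/(2TP+FP+FN)=242/324=0.7469
0.4375 < 0.7469 → Model B

Model B


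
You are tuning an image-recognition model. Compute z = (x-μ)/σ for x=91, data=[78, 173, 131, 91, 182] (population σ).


μ = 131, σ = 41.8903
z = (91 - 131)/41.8903 = -0.9549

-0.9549


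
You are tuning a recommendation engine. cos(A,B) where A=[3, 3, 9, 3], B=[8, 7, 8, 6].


A·B = 3·8 + 3·7 + 9·8 + 3·6 = 135
‖A‖ = √108 = 10.3923, ‖B‖ = √213 = 14.5945
cos = 135/(√108·√213) = 135/√23004 = 0.8901

0.8901


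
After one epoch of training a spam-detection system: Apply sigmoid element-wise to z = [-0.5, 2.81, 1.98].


σ(-0.5) = 1/(1+e^0.5) = 0.3775
σ(2.81) = 1/(1+e^-2.81) = 0.9432
σ(1.98) = 1/(1+e^-1.98) = 0.8787
result = [0.3775, 0.9432, 0.8787]

[0.3775, 0.9432, 0.8787]


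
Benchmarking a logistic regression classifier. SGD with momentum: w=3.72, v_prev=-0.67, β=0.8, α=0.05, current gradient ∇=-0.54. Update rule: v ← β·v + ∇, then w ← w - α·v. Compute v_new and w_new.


v_new = 0.8·-0.67 - 0.54 = -0.536 - 0.54 = -1.076
w_new = 3.72 - 0.05·-1.076 = 3.72 + 0.0538 = 3.7738

v_new=-1.076, w_new=3.7738


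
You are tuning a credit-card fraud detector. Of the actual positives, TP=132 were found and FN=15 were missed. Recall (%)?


Recall = TP/(TP+FN)
= 132/(132+15)
= 132/147 = 89.8%

89.8%


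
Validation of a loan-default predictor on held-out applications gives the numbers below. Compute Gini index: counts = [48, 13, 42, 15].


Probabilities: [48/118, 13/118, 42/118, 15/118] ≈ [0.4068, 0.1102, 0.3559, 0.1271]
Σpᵢ² = (2304 + 169 + 1764 + 225)/118² = 4462/13924
Gini = 1 - Σpᵢ² = 1 - 4462/13924 = 0.6795

0.6795


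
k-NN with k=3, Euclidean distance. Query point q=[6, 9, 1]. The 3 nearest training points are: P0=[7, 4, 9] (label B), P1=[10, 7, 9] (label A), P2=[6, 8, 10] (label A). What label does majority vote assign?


d(q,P0) = 9.4868  (label B)
d(q,P1) = 9.1652  (label A)
d(q,P2) = 9.0554  (label A)
Votes: A=2, B=1
Majority → A

A


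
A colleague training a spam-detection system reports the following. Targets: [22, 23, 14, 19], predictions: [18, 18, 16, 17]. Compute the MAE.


Absolute errors: |22-18|=4, |23-18|=5, |14-16|=2, |19-17|=2
Sum = 13
MAE = 13/4 = 13/4

13/4


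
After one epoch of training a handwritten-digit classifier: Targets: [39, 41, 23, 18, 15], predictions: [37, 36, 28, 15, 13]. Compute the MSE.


Squared errors: (39-37)²=4, (41-36)²=25, (23-28)²=25, (18-15)²=9, (15-13)²=4
Sum = 67
MSE = 67/5 = 67/5

67/5


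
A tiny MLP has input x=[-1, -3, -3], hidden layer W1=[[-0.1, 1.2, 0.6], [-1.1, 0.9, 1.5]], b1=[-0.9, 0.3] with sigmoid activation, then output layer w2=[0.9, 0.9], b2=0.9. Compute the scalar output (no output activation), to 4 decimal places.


z1[0] = (-0.1)·(-1) + (1.2)·(-3) + (0.6)·(-3) - 0.9 = -6.2
z1[1] = (-1.1)·(-1) + (0.9)·(-3) + (1.5)·(-3) + 0.3 = -5.8
h = sigmoid(z1) = [0.002, 0.003]
output = (0.9)·(0.002) + (0.9)·(0.003) + 0.9 = 0.9045

0.9045


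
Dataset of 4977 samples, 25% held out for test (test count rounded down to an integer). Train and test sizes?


Test = ⌊4977·25/100⌋ = 1244
Train = 4977 - 1244 = 3733

Train: 3733, Test: 1244


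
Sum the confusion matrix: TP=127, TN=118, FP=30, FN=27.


Total = TP + TN + FP + FN
= 127 + 118 + 30 + 27
= 302
(Predicted positive: 157, predicted negative: 145)

302


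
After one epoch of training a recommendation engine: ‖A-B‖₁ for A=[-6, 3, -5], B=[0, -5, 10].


d = |-6-0| + |3+ 5| + |-5-10|
  = 6 + 8 + 15
  = 29

29


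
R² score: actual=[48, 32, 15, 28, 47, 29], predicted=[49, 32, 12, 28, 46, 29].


ȳ = 33.1667
SS_res = Σ(y-ŷ)² = 11
SS_tot = Σ(y-ȳ)² = 786.83
R² = 1 - SS_res/SS_tot = 1 - 0.014 = 0.986

0.986


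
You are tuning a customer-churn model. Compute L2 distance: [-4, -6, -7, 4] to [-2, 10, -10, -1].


d = √((-4+ 2)² + (-6-10)² + (-7+ 10)² + (4+ 1)²)
  = √(4 + 256 + 9 + 25)
  = √294 = 17.1464

17.1464


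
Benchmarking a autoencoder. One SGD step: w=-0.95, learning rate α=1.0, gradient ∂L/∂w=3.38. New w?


w_new = w - α·∇
= -0.95 - 1.0·3.38
= -0.95 - 3.38
= -4.33

-4.33


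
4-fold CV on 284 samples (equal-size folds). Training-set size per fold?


Fold size = 284/4 = 71
Training per fold = 284 - 71 = 213

213


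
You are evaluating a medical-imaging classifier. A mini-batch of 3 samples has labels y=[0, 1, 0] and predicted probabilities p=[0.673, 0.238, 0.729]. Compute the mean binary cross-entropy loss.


L[0] = -ln(1-0.673) = -ln(0.327) = 1.1178
L[1] = -ln(0.238) = 1.4355
L[2] = -ln(1-0.729) = -ln(0.271) = 1.3056
mean = (1.1178 + 1.4355 + 1.3056)/3 = 1.2863

1.2863
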